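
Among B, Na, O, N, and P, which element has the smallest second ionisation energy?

P

After 1 electron has been removed, what remains? B⁺ still has 2 valence electrons; Na⁺ is the bare [Ne] core; O⁺ still has 5 valence electrons; N⁺ still has 4 valence electrons; P⁺ still has 4 valence electrons.
Core electrons are held far more tightly than valence electrons, so Na tops the IE_2 order.
Valence configurations: B⁺ [He]2s², O⁺ [He]2s²2p³, N⁺ [He]2s²2p², P⁺ [Ne]3s²3p².
Tabulated IE_2 (kJ/mol): B 2427, Na 4562, O 3388, N 2856, P 1907.
Hence IE_2: P < B < N < O < Na.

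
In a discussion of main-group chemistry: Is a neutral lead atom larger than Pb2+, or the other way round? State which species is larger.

Pb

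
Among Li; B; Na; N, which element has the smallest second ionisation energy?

Consider each +1 ion: Li⁺ is the bare [He] core; B⁺ still has 2 valence electrons; Na⁺ is the bare [Ne] core; N⁺ still has 4 valence electrons.
Breaking into a closed-shell core is much more expensive than removing a leftover valence electron — Na and Li have the largest IE_2 here.
Valence configurations: B⁺ [He]2s², N⁺ [He]2s²2p².
Approximate IE_2 values (kJ/mol): Li 7298, B 2427, Na 4562, N 2856.
Overall IE_2 order: B < N < Na < Li.

B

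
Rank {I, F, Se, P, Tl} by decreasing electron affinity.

F, I, Se, P, Tl

F is in period 2, group 17; P is in period 3, group 15; Se is in period 4, group 16; I is in period 5, group 17; Tl is in period 6, group 13.
Electron affinity generally becomes more exothermic across a period toward the halogens and less exothermic down a group.
These span different periods and groups, so the two trends combine.
P > Tl: relative to Tl, both the across-period and down-group shifts push P's electron affinity up.
Se > P: period and group pull opposite ways; the across-period shift dominates (195 vs 72 kJ/mol).
I > Se: the two effects oppose for this pair; the across-period effect wins (295 vs 195 kJ/mol).
F > I: F sits above I in group 17, so the down-group effect alone puts F higher.
Approximate values (kJ/mol): F 328, P 72, Se 195, I 295, Tl 19.
So from highest to lowest: F > I > Se > P > Tl.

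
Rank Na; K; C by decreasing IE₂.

Na > K > C

The second ionization energy removes an electron from the +1 ion. For each element: Na⁺ is the bare [Ne] core; K⁺ is the bare [Ar] core; C⁺ still has 3 valence electrons.
Core electrons are held far more tightly than valence electrons, so K and Na top the IE_2 order.
Tabulated IE_2 (kJ/mol): Na 4562, K 3052, C 2353.
Hence IE_2: C < K < Na.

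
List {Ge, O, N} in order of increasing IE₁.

Ge, O, N

IE₁ increases left→right with effective nuclear charge and decreases top→bottom as the valence shell moves farther out.
Neither a single period nor a single group — weigh both effects.
O > Ge: relative to Ge, both the across-period and down-group shifts push O's first ionization energy up.
N > O: this pair runs against the simple trend — see the exception note.
Note the exception: N has a higher first ionization energy than O, contrary to the simple trend — pairing an electron in O's 2p⁴ costs repulsion energy, so O ionizes more easily than half-filled N (2p³).
Tabulated first ionization energy (kJ/mol): N 1402, O 1314, Ge 762.
So from lowest to highest: Ge < O < N.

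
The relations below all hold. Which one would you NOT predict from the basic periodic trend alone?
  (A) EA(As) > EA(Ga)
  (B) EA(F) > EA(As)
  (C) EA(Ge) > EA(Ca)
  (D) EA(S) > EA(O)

(D)

The general trend: electron affinity increases across a period and decreases down a group.
(A) As (period 4, group 15) vs Ga (period 4, group 13): the stated order agrees with the simple trend.
(B) F (period 2, group 17) vs As (period 4, group 15): the stated order agrees with the simple trend.
(C) Ge (period 4, group 14) vs Ca (period 4, group 2): the stated order agrees with the simple trend.
(D) S (period 3, group 16) vs O (period 2, group 16): the stated order contradicts the simple trend.
The exception is (D): the compact 2p subshell of O repels the added electron more than S's larger 3p does.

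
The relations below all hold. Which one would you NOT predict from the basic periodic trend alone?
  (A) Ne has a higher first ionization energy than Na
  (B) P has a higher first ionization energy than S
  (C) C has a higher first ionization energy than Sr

(B)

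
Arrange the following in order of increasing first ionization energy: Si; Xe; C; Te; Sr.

Sr, Si, Te, C, Xe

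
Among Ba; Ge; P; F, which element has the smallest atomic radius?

F is in period 2, group 17; P is in period 3, group 15; Ge is in period 4, group 14; Ba is in period 6, group 2.
Across a period the added protons contract the valence shell; down a group each new principal shell makes the atom larger.
These span different periods and groups, so the two trends combine.
P > F: relative to F, both the across-period and down-group shifts push P's atomic radius up.
Ge > P: both effects reinforce here, so Ge is clearly the larger of the two.
Ba > Ge: relative to Ge, both the across-period and down-group shifts push Ba's atomic radius up.
Tabulated atomic radius (pm): F 64, P 111, Ge 121, Ba 196.
The smallest atomic radius among these belongs to F.

F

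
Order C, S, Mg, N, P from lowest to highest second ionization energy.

Consider each +1 ion: C⁺ still has 3 valence electrons; S⁺ still has 5 valence electrons; Mg⁺ still has 1 valence electron; N⁺ still has 4 valence electrons; P⁺ still has 4 valence electrons.
All are still removing valence electrons, so compare the +1 ions as you would atoms: IE_2 generally rises across a period (higher Z_eff) and falls down a group (larger shell), subject to the usual subshell exceptions.
Valence configurations: C⁺ [He]2s²2p¹, S⁺ [Ne]3s²3p³, Mg⁺ [Ne]3s¹, N⁺ [He]2s²2p², P⁺ [Ne]3s²3p².
The numbers (kJ/mol): C 2353, S 2252, Mg 1451, N 2856, P 1907.
Putting it together, IE_2: Mg < P < S < C < N.

Mg < P < S < C < N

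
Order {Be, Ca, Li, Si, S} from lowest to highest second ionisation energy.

The second ionization energy removes an electron from the +1 ion. For each element: Be⁺ still has 1 valence electron; Ca⁺ still has 1 valence electron; Li⁺ is the bare [He] core; Si⁺ still has 3 valence electrons; S⁺ still has 5 valence electrons.
Pulling an electron out of a noble-gas core costs far more than removing a remaining valence electron, so Li sits at the high end of IE_2.
Valence configurations: Be⁺ [He]2s¹, Ca⁺ [Ar]4s¹, Si⁺ [Ne]3s²3p¹, S⁺ [Ne]3s²3p³.
Tabulated IE_2 (kJ/mol): Be 1757, Ca 1145, Li 7298, Si 1577, S 2252.
Hence IE_2: Ca < Si < Be < S < Li.

Ca < Si < Be < S < Li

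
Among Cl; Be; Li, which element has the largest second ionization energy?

After 1 electron has been removed, what remains? Cl⁺ still has 6 valence electrons; Be⁺ still has 1 valence electron; Li⁺ is the bare [He] core.
Breaking into a closed-shell core is much more expensive than removing a leftover valence electron — Li has the largest IE_2 here.
Valence configurations: Cl⁺ [Ne]3s²3p⁴, Be⁺ [He]2s¹.
Approximate IE_2 values (kJ/mol): Cl 2298, Be 1757, Li 7298.
Hence IE_2: Be < Cl < Li.

Li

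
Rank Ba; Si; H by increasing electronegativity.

Ba < Si < H

Smaller atoms with higher effective nuclear charge are more electronegative.
These span different periods and groups, so the two trends combine.
Si > Ba: relative to Ba, both the across-period and down-group shifts push Si's electronegativity up.
H > Si: the two effects oppose for this pair; the down-group effect wins (2.20 vs 1.90).
For reference (Pauling): H 2.20, Si 1.90, Ba 0.89.
So from lowest to highest: Ba < Si < H.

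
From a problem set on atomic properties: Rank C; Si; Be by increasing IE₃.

Si < C < Be

IE_3 is the cost of taking one more electron from the +2 cation: C²⁺ still has 2 valence electrons; Si²⁺ still has 2 valence electrons; Be²⁺ is the bare [He] core.
Pulling an electron out of a noble-gas core costs far more than removing a remaining valence electron, so Be sits at the high end of IE_3.
Valence configurations: C²⁺ [He]2s², Si²⁺ [Ne]3s².
Tabulated IE_3 (kJ/mol): C 4620, Si 3232, Be 14849.
Putting it together, IE_3: Si < C < Be.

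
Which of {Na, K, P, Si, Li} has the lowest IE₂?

Si

The second ionization energy removes an electron from the +1 ion. For each element: Na⁺ is the bare [Ne] core; K⁺ is the bare [Ar] core; P⁺ still has 4 valence electrons; Si⁺ still has 3 valence electrons; Li⁺ is the bare [He] core.
Pulling an electron out of a noble-gas core costs far more than removing a remaining valence electron, so K, Na and Li sit at the high end of IE_2.
Valence configurations: P⁺ [Ne]3s²3p², Si⁺ [Ne]3s²3p¹.
Approximate IE_2 values (kJ/mol): Na 4562, K 3052, P 1907, Si 1577, Li 7298.
Hence IE_2: Si < P < K < Na < Li.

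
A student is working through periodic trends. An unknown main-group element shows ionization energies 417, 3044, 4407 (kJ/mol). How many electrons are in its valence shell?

Look for the largest jump between consecutive ionization energies: IE2/IE1 ≈ 7.3, far larger than any earlier ratio.
That jump marks the point where a core electron is being removed. So the atom has 1 valence electron.

1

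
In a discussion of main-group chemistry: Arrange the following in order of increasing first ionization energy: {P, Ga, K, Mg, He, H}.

Across a period the outer electron is held more tightly (higher IE₁); down a group it sits in a higher shell, more shielded, and comes off more easily.
Neither a single period nor a single group — weigh both effects.
Ga > K: Ga lies to the right of K in period 4, so the across-period effect alone puts Ga higher.
Mg > Ga: the two effects oppose for this pair; the down-group effect wins (738 vs 579 kJ/mol).
P > Mg: both are in period 3; the period trend gives P the larger value.
H > P: period and group pull opposite ways; the down-group shift dominates (1312 vs 1012 kJ/mol).
He > H: He lies to the right of H in period 1, so the across-period effect alone puts He higher.
Tabulated first ionization energy (kJ/mol): H 1312, He 2372, Mg 738, P 1012, K 419, Ga 579.
So from lowest to highest: K < Ga < Mg < P < H < He.

K, Ga, Mg, P, H, He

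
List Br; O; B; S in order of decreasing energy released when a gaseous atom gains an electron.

Br > S > O > B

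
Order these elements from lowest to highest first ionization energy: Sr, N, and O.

Sr, O, N

N is in period 2, group 15; O is in period 2, group 16; Sr is in period 5, group 2.
Across a period the outer electron is held more tightly (higher IE₁); down a group it sits in a higher shell, more shielded, and comes off more easily.
Here both period and group differ, so the two effects have to be weighed against each other.
O > Sr: both effects reinforce here, so O is clearly the higher of the two.
N > O: this pair runs against the simple trend — see the exception note.
Note the exception: N has a higher first ionization energy than O, contrary to the simple trend — pairing an electron in O's 2p⁴ costs repulsion energy, so O ionizes more easily than half-filled N (2p³).
Tabulated first ionization energy (kJ/mol): N 1402, O 1314, Sr 550.
So from lowest to highest: Sr < O < N.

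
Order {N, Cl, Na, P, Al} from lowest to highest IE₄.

P < Cl < N < Na < Al

Consider each +3 ion: N³⁺ still has 2 valence electrons; Cl³⁺ still has 4 valence electrons; Na³⁺ is already 2 electrons into the core; P³⁺ still has 2 valence electrons; Al³⁺ is the bare [Ne] core.
Breaking into a closed-shell core is much more expensive than removing a leftover valence electron — Na and Al have the largest IE_4 here.
Valence configurations: N³⁺ [He]2s², Cl³⁺ [Ne]3s²3p², P³⁺ [Ne]3s².
The numbers (kJ/mol): N 7475, Cl 5159, Na 9543, P 4964, Al 11577.
Hence IE_4: P < Cl < N < Na < Al.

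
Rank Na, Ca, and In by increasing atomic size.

In, Na, Ca

Na is in period 3, group 1; Ca is in period 4, group 2; In is in period 5, group 13.
Moving right in a period, electrons are added to the same shell under a stronger nuclear pull, so atoms get smaller; moving down, a new shell is opened and atoms get larger.
These sit on a diagonal, where the across-period and down-group effects partly cancel.
Na > In: the two effects oppose for this pair; the across-period effect wins (155 vs 142 pm).
Ca > Na: the two effects oppose for this pair; the down-group effect wins (171 vs 155 pm).
Approximate values (pm): Na 155, Ca 171, In 142.
So from smallest to largest: In < Na < Ca.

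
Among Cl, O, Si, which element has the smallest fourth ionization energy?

Consider each +3 ion: Cl³⁺ still has 4 valence electrons; O³⁺ still has 3 valence electrons; Si³⁺ still has 1 valence electron.
All are still removing valence electrons, so compare the +3 ions as you would atoms: IE_4 generally rises across a period (higher Z_eff) and falls down a group (larger shell), subject to the usual subshell exceptions.
Valence configurations: Cl³⁺ [Ne]3s²3p², O³⁺ [He]2s²2p¹, Si³⁺ [Ne]3s¹.
The numbers (kJ/mol): Cl 5159, O 7469, Si 4356.
Putting it together, IE_4: Si < Cl < O.

Si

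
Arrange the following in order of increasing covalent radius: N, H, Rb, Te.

H < N < Te < Rb

H is in period 1, group 1; N is in period 2, group 15; Rb is in period 5, group 1; Te is in period 5, group 16.
Radius decreases left→right (rising Z_eff, same n) and increases top→bottom (higher n).
Neither a single period nor a single group — weigh both effects.
N > H: the two effects oppose for this pair; the down-group effect wins (71 vs 32 pm).
Te > N: the two effects oppose for this pair; the down-group effect wins (136 vs 71 pm).
Rb > Te: Rb lies to the left of Te in period 5, so the across-period effect alone puts Rb larger.
Approximate values (pm): H 32, N 71, Rb 210, Te 136.
So from smallest to largest: H < N < Te < Rb.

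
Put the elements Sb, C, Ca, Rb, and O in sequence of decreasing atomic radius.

Moving right in a period, electrons are added to the same shell under a stronger nuclear pull, so atoms get smaller; moving down, a new shell is opened and atoms get larger.
These span different periods and groups, so the two trends combine.
C > O: C lies to the left of O in period 2, so the across-period effect alone puts C larger.
Sb > C: period and group pull opposite ways; the down-group shift dominates (140 vs 75 pm).
Ca > Sb: the two effects oppose for this pair; the across-period effect wins (171 vs 140 pm).
Rb > Ca: relative to Ca, both the across-period and down-group shifts push Rb's atomic radius up.
Approximate values (pm): C 75, O 63, Ca 171, Rb 210, Sb 140.
So from largest to smallest: Rb > Ca > Sb > C > O.

Rb, Ca, Sb, C, O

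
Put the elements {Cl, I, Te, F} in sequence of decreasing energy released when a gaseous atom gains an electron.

Cl > F > I > Te

Atoms with high Z_eff and room in the valence shell (especially the halogens) have the most exothermic electron affinities.
Here both period and group differ, so the two effects have to be weighed against each other.
I > Te: both are in period 5; the period trend gives I the larger value.
F > I: F sits above I in group 17, so the down-group effect alone puts F higher.
Cl > F: this pair runs against the simple trend — see the exception note.
Note the exception: Cl has a higher electron affinity than F, contrary to the simple trend — F's small 2p subshell makes the incoming electron feel strong e⁻–e⁻ repulsion, so Cl actually releases more energy on gaining an electron.
Approximate values (kJ/mol): F 328, Cl 349, Te 190, I 295.
So from highest to lowest: Cl > F > I > Te.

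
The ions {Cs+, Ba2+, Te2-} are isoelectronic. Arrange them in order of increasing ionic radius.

All of these have 54 electrons, so size is governed by nuclear charge alone: the more protons, the stronger the pull on the same electron cloud, and the smaller the ion.
Nuclear charges: Ba2+ (Z=56), Cs+ (Z=55), Te2- (Z=52).
Smallest to largest: Ba2+ < Cs+ < Te2-.

Ba2+, Cs+, Te2-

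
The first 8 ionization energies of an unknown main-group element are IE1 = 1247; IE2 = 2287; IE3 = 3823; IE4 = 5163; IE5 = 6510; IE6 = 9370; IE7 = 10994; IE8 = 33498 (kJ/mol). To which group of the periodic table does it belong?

Group 17

Look for the largest jump between consecutive ionization energies: IE8/IE7 ≈ 3.0, far larger than any earlier ratio.
That jump marks the point where a core electron is being removed. So the atom has 7 valence electrons.
A main-group element with 7 valence electrons is in group 17.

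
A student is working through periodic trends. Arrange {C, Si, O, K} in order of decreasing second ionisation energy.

O > K > C > Si

After 1 electron has been removed, what remains? C⁺ still has 3 valence electrons; Si⁺ still has 3 valence electrons; O⁺ still has 5 valence electrons; K⁺ is the bare [Ar] core.
Usually core removal costs more than valence removal, but here the competition is close: a tightly held n=2 valence electron can cost more to remove than an n=3 core electron, so the actual values have to decide it.
Valence configurations: C⁺ [He]2s²2p¹, Si⁺ [Ne]3s²3p¹, O⁺ [He]2s²2p³.
The numbers (kJ/mol): C 2353, Si 1577, O 3388, K 3052.
So the second ionization energies run Si < C < K < O.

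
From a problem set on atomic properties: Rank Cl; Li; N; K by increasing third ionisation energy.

IE_3 is the cost of taking one more electron from the +2 cation: Cl²⁺ still has 5 valence electrons; Li²⁺ is already 1 electron into the core; N²⁺ still has 3 valence electrons; K²⁺ is already 1 electron into the core.
Usually core removal costs more than valence removal, but here the competition is close: a tightly held n=2 valence electron can cost more to remove than an n=3 core electron, so the actual values have to decide it.
Valence configurations: Cl²⁺ [Ne]3s²3p³, N²⁺ [He]2s²2p¹.
The numbers (kJ/mol): Cl 3822, Li 11815, N 4578, K 4420.
Putting it together, IE_3: Cl < K < N < Li.

Cl, K, N, Li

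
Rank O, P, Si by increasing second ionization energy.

Si < P < O

IE_2 is the cost of taking one more electron from the +1 cation: O⁺ still has 5 valence electrons; P⁺ still has 4 valence electrons; Si⁺ still has 3 valence electrons.
All are still removing valence electrons, so compare the +1 ions as you would atoms: IE_2 generally rises across a period (higher Z_eff) and falls down a group (larger shell), subject to the usual subshell exceptions.
Valence configurations: O⁺ [He]2s²2p³, P⁺ [Ne]3s²3p², Si⁺ [Ne]3s²3p¹.
Approximate IE_2 values (kJ/mol): O 3388, P 1907, Si 1577.
Putting it together, IE_2: Si < P < O.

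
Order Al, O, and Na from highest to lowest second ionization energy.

The second ionization energy removes an electron from the +1 ion. For each element: Al⁺ still has 2 valence electrons; O⁺ still has 5 valence electrons; Na⁺ is the bare [Ne] core.
Core electrons are held far more tightly than valence electrons, so Na tops the IE_2 order.
Valence configurations: Al⁺ [Ne]3s², O⁺ [He]2s²2p³.
Approximate IE_2 values (kJ/mol): Al 1817, O 3388, Na 4562.
So the second ionization energies run Al < O < Na.

Na, O, Al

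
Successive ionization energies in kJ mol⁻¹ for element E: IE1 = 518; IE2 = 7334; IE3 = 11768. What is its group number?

Group 1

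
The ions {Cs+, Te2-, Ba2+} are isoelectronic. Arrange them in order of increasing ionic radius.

All of these have 54 electrons, so size is governed by nuclear charge alone: the more protons, the stronger the pull on the same electron cloud, and the smaller the ion.
Nuclear charges: Ba2+ (Z=56), Cs+ (Z=55), Te2- (Z=52).
Smallest to largest: Ba2+ < Cs+ < Te2-.

Ba2+ < Cs+ < Te2-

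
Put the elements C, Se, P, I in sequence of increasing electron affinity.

EA tends to increase across a period and decrease down a group, though the pattern is less regular than for IE or radius.
These sit on a diagonal, where the across-period and down-group effects partly cancel.
C > P: the two effects oppose for this pair; the down-group effect wins (122 vs 72 kJ/mol).
Se > C: period and group pull opposite ways; the across-period shift dominates (195 vs 122 kJ/mol).
I > Se: period and group pull opposite ways; the across-period shift dominates (295 vs 195 kJ/mol).
Approximate values (kJ/mol): C 122, P 72, Se 195, I 295.
So from lowest to highest: P < C < Se < I.

P < C < Se < I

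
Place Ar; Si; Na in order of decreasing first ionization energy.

Ar, Si, Na

Na is in period 3, group 1; Si is in period 3, group 14; Ar is in period 3, group 18.
IE₁ increases left→right with effective nuclear charge and decreases top→bottom as the valence shell moves farther out.
All lie in period 3, so first ionization energy increases left to right.
So from highest to lowest: Ar > Si > Na.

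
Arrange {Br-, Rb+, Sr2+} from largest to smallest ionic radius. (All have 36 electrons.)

Br- > Rb+ > Sr2+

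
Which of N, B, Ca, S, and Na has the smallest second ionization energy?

Ca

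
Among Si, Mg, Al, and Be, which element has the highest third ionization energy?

Be

Consider each +2 ion: Si²⁺ still has 2 valence electrons; Mg²⁺ is the bare [Ne] core; Al²⁺ still has 1 valence electron; Be²⁺ is the bare [He] core.
Breaking into a closed-shell core is much more expensive than removing a leftover valence electron — Mg and Be have the largest IE_3 here.
Valence configurations: Si²⁺ [Ne]3s², Al²⁺ [Ne]3s¹.
Tabulated IE_3 (kJ/mol): Si 3232, Mg 7733, Al 2745, Be 14849.
So the third ionization energies run Al < Si < Mg < Be.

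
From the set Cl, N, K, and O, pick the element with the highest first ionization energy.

N

N is in period 2, group 15; O is in period 2, group 16; Cl is in period 3, group 17; K is in period 4, group 1.
Removing the outermost electron gets harder across a period and easier down a group.
Here both period and group differ, so the two effects have to be weighed against each other.
Cl > K: both effects reinforce here, so Cl is clearly the higher of the two.
O > Cl: period and group pull opposite ways; the down-group shift dominates (1314 vs 1251 kJ/mol).
N > O: this pair runs against the simple trend — see the exception note.
Note the exception: N has a higher first ionization energy than O, contrary to the simple trend — pairing an electron in O's 2p⁴ costs repulsion energy, so O ionizes more easily than half-filled N (2p³).
Tabulated first ionization energy (kJ/mol): N 1402, O 1314, Cl 1251, K 419.
The highest first ionization energy among these belongs to N.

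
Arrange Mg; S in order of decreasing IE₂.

S > Mg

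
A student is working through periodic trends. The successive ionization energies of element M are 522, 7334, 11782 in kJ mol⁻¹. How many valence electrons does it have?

1

Look for the largest jump between consecutive ionization energies: IE2/IE1 ≈ 14.0, far larger than any earlier ratio.
That jump marks the point where a core electron is being removed. So the atom has 1 valence electron.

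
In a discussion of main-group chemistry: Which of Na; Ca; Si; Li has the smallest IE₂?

Ca

After 1 electron has been removed, what remains? Na⁺ is the bare [Ne] core; Ca⁺ still has 1 valence electron; Si⁺ still has 3 valence electrons; Li⁺ is the bare [He] core.
Breaking into a closed-shell core is much more expensive than removing a leftover valence electron — Na and Li have the largest IE_2 here.
Valence configurations: Ca⁺ [Ar]4s¹, Si⁺ [Ne]3s²3p¹.
The numbers (kJ/mol): Na 4562, Ca 1145, Si 1577, Li 7298.
Overall IE_2 order: Ca < Si < Na < Li.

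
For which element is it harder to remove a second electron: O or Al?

O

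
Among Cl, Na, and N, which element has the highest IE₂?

After 1 electron has been removed, what remains? Cl⁺ still has 6 valence electrons; Na⁺ is the bare [Ne] core; N⁺ still has 4 valence electrons.
Breaking into a closed-shell core is much more expensive than removing a leftover valence electron — Na has the largest IE_2 here.
Valence configurations: Cl⁺ [Ne]3s²3p⁴, N⁺ [He]2s²2p².
Approximate IE_2 values (kJ/mol): Cl 2298, Na 4562, N 2856.
Hence IE_2: Cl < N < Na.

Na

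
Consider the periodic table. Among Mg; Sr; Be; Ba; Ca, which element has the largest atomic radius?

Be is in period 2, group 2; Mg is in period 3, group 2; Ca is in period 4, group 2; Sr is in period 5, group 2; Ba is in period 6, group 2.
Atomic radius shrinks across a period as nuclear charge pulls the same shell inward, and grows down a group as new shells are added.
All are in group 2, so atomic radius increases down the group.
The largest atomic radius among these belongs to Ba.

Ba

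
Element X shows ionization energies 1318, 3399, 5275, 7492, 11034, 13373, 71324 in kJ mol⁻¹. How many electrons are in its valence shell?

6

Look for the largest jump between consecutive ionization energies: IE7/IE6 ≈ 5.3, far larger than any earlier ratio.
That jump marks the point where a core electron is being removed. So the atom has 6 valence electrons.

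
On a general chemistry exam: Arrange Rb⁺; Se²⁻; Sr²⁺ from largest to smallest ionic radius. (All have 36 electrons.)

All of these have 36 electrons, so size is governed by nuclear charge alone: the more protons, the stronger the pull on the same electron cloud, and the smaller the ion.
Nuclear charges: Sr²⁺ (Z=38), Rb⁺ (Z=37), Se²⁻ (Z=34).
Largest to smallest: Se²⁻ > Rb⁺ > Sr²⁺.

Se²⁻, Rb⁺, Sr²⁺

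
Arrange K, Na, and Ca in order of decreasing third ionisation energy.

Consider each +2 ion: K²⁺ is already 1 electron into the core; Na²⁺ is already 1 electron into the core; Ca²⁺ is the bare [Ar] core.
All of these are removing an electron from a noble-gas core or deeper; the smaller core (lower principal quantum number) is held far more tightly, and within a period the higher nuclear charge binds the same core more tightly.
The numbers (kJ/mol): K 4420, Na 6910, Ca 4912.
Overall IE_3 order: K < Ca < Na.

Na > Ca > K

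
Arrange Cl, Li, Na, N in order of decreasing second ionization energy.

Li, Na, N, Cl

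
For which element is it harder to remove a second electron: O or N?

O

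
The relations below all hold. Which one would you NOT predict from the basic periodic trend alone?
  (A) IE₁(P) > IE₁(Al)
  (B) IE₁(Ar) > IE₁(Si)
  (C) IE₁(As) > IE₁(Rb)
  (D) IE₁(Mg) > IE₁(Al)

(D)

The general trend: first ionisation energy increases across a period and decreases down a group.
(A) P (period 3, group 15) vs Al (period 3, group 13): the stated order agrees with the simple trend.
(B) Ar (period 3, group 18) vs Si (period 3, group 14): the stated order agrees with the simple trend.
(C) As (period 4, group 15) vs Rb (period 5, group 1): the stated order agrees with the simple trend.
(D) Mg (period 3, group 2) vs Al (period 3, group 13): the stated order contradicts the simple trend.
The exception is (D): Al's single 3p electron is easier to remove than one from Mg's filled 3s².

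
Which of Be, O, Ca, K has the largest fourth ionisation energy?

Be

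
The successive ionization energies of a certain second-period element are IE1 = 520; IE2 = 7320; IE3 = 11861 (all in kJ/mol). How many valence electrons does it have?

Look for the largest jump between consecutive ionization energies: IE2/IE1 ≈ 14.1, far larger than any earlier ratio.
That jump marks the point where a core electron is being removed. So the atom has 1 valence electron.

1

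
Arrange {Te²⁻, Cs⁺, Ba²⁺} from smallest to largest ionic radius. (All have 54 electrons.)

All of these have 54 electrons, so size is governed by nuclear charge alone: the more protons, the stronger the pull on the same electron cloud, and the smaller the ion.
Nuclear charges: Ba²⁺ (Z=56), Cs⁺ (Z=55), Te²⁻ (Z=52).
Smallest to largest: Ba²⁺ < Cs⁺ < Te²⁻.

Ba²⁺ < Cs⁺ < Te²⁻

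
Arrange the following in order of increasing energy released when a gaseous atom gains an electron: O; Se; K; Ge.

O is in period 2, group 16; K is in period 4, group 1; Ge is in period 4, group 14; Se is in period 4, group 16.
EA tends to increase across a period and decrease down a group, though the pattern is less regular than for IE or radius.
Neither a single period nor a single group — weigh both effects.
Ge > K: both are in period 4; the period trend gives Ge the larger value.
O > Ge: relative to Ge, both the across-period and down-group shifts push O's electron affinity up.
Se > O: this pair runs against the simple trend — see the exception note.
Note the exception: Se has a higher electron affinity than O, contrary to the simple trend — O's compact 2p subshell gives strong electron–electron repulsion on the added electron.
For reference (kJ/mol): O 141, K 48, Ge 119, Se 195.
So from lowest to highest: K < Ge < O < Se.

K < Ge < O < Se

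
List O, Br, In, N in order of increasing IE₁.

Removing the outermost electron gets harder across a period and easier down a group.
Neither a single period nor a single group — weigh both effects.
Br > In: relative to In, both the across-period and down-group shifts push Br's first ionization energy up.
O > Br: the two effects oppose for this pair; the down-group effect wins (1314 vs 1140 kJ/mol).
N > O: this pair runs against the simple trend — see the exception note.
Note the exception: N has a higher first ionization energy than O, contrary to the simple trend — pairing an electron in O's 2p⁴ costs repulsion energy, so O ionizes more easily than half-filled N (2p³).
Tabulated first ionization energy (kJ/mol): N 1402, O 1314, Br 1140, In 558.
So from lowest to highest: In < Br < O < N.

In < Br < O < N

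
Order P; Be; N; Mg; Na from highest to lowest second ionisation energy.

Na > N > P > Be > Mg

After 1 electron has been removed, what remains? P⁺ still has 4 valence electrons; Be⁺ still has 1 valence electron; N⁺ still has 4 valence electrons; Mg⁺ still has 1 valence electron; Na⁺ is the bare [Ne] core.
Breaking into a closed-shell core is much more expensive than removing a leftover valence electron — Na has the largest IE_2 here.
Valence configurations: P⁺ [Ne]3s²3p², Be⁺ [He]2s¹, N⁺ [He]2s²2p², Mg⁺ [Ne]3s¹.
Approximate IE_2 values (kJ/mol): P 1907, Be 1757, N 2856, Mg 1451, Na 4562.
Putting it together, IE_2: Mg < Be < P < N < Na.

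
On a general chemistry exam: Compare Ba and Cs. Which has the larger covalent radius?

Cs is in period 6, group 1; Ba is in period 6, group 2.
Across a period the added protons contract the valence shell; down a group each new principal shell makes the atom larger.
All lie in period 6, so atomic radius increases right to left.
So Cs has the larger covalent radius (Cs > Ba).

Cs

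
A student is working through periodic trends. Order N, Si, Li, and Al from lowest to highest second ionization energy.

Si < Al < N < Li

Consider each +1 ion: N⁺ still has 4 valence electrons; Si⁺ still has 3 valence electrons; Li⁺ is the bare [He] core; Al⁺ still has 2 valence electrons.
Pulling an electron out of a noble-gas core costs far more than removing a remaining valence electron, so Li sits at the high end of IE_2.
Valence configurations: N⁺ [He]2s²2p², Si⁺ [Ne]3s²3p¹, Al⁺ [Ne]3s².
Si⁺ loses a lone 3p electron whereas Al⁺ must break into a filled 3s² pair, so IE_2(Al) > IE_2(Si) even though Si has the higher nuclear charge.
Tabulated IE_2 (kJ/mol): N 2856, Si 1577, Li 7298, Al 1817.
Overall IE_2 order: Si < Al < N < Li.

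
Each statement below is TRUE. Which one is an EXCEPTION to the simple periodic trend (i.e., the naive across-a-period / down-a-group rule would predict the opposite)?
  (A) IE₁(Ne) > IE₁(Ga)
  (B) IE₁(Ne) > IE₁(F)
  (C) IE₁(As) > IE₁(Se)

The general trend: first ionisation energy increases across a period and decreases down a group.
(A) Ne (period 2, group 18) vs Ga (period 4, group 13): the stated order agrees with the simple trend.
(B) Ne (period 2, group 18) vs F (period 2, group 17): the stated order agrees with the simple trend.
(C) As (period 4, group 15) vs Se (period 4, group 16): the stated order contradicts the simple trend.
The exception is (C): Se (4p⁴) ionizes more easily than half-filled As (4p³).

(C)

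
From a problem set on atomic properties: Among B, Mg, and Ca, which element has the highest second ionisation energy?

B

The second ionization energy removes an electron from the +1 ion. For each element: B⁺ still has 2 valence electrons; Mg⁺ still has 1 valence electron; Ca⁺ still has 1 valence electron.
All are still removing valence electrons, so compare the +1 ions as you would atoms: IE_2 generally rises across a period (higher Z_eff) and falls down a group (larger shell), subject to the usual subshell exceptions.
Valence configurations: B⁺ [He]2s², Mg⁺ [Ne]3s¹, Ca⁺ [Ar]4s¹.
Tabulated IE_2 (kJ/mol): B 2427, Mg 1451, Ca 1145.
Hence IE_2: Ca < Mg < B.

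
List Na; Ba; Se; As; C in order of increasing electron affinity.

Ba, Na, As, C, Se

EA tends to increase across a period and decrease down a group, though the pattern is less regular than for IE or radius.
These span different periods and groups, so the two trends combine.
Na > Ba: period and group pull opposite ways; the down-group shift dominates (53 vs 14 kJ/mol).
As > Na: the two effects oppose for this pair; the across-period effect wins (78 vs 53 kJ/mol).
C > As: the two effects oppose for this pair; the down-group effect wins (122 vs 78 kJ/mol).
Se > C: period and group pull opposite ways; the across-period shift dominates (195 vs 122 kJ/mol).
For reference (kJ/mol): C 122, Na 53, As 78, Se 195, Ba 14.
So from lowest to highest: Ba < Na < As < C < Se.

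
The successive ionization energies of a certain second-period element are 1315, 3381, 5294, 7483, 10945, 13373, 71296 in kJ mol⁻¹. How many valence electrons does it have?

Look for the largest jump between consecutive ionization energies: IE7/IE6 ≈ 5.3, far larger than any earlier ratio.
That jump marks the point where a core electron is being removed. So the atom has 6 valence electrons.

6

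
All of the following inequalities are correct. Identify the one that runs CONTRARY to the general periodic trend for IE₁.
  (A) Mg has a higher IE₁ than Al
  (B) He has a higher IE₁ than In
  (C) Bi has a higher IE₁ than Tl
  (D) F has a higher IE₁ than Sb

The general trend: IE₁ increases across a period and decreases down a group.
(A) Mg (period 3, group 2) vs Al (period 3, group 13): the stated order contradicts the simple trend.
(B) He (period 1, group 18) vs In (period 5, group 13): the stated order agrees with the simple trend.
(C) Bi (period 6, group 15) vs Tl (period 6, group 13): the stated order agrees with the simple trend.
(D) F (period 2, group 17) vs Sb (period 5, group 15): the stated order agrees with the simple trend.
The exception is (A): Al's single 3p electron is easier to remove than one from Mg's filled 3s².

(A)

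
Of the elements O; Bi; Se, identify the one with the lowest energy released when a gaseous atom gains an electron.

Bi

O is in period 2, group 16; Se is in period 4, group 16; Bi is in period 6, group 15.
EA tends to increase across a period and decrease down a group, though the pattern is less regular than for IE or radius.
Neither a single period nor a single group — weigh both effects.
O > Bi: both effects reinforce here, so O is clearly the higher of the two.
Se > O: this pair runs against the simple trend — see the exception note.
Note the exception: Se has a higher electron affinity than O, contrary to the simple trend — O's compact 2p subshell gives strong electron–electron repulsion on the added electron.
Tabulated electron affinity (kJ/mol): O 141, Se 195, Bi 91.
The lowest energy released when a gaseous atom gains an electron among these belongs to Bi.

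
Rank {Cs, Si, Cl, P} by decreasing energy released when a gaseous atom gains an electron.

Atoms with high Z_eff and room in the valence shell (especially the halogens) have the most exothermic electron affinities.
Neither a single period nor a single group — weigh both effects.
P > Cs: relative to Cs, both the across-period and down-group shifts push P's electron affinity up.
Si > P: this pair runs against the simple trend — see the exception note.
Cl > Si: Cl lies to the right of Si in period 3, so the across-period effect alone puts Cl higher.
Note the exception: Si has a higher electron affinity than P, contrary to the simple trend — adding an electron to P's half-filled 3p³ is unfavourable, so Si (3p²) has the more exothermic EA.
Tabulated electron affinity (kJ/mol): Si 134, P 72, Cl 349, Cs 46.
So from highest to lowest: Cl > Si > P > Cs.

Cl, Si, P, Cs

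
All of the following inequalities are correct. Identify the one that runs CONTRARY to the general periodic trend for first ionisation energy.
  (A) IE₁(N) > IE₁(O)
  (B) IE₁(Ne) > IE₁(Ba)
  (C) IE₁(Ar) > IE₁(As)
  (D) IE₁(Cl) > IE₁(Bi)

(A)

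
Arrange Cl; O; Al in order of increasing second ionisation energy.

Al < Cl < O

After 1 electron has been removed, what remains? Cl⁺ still has 6 valence electrons; O⁺ still has 5 valence electrons; Al⁺ still has 2 valence electrons.
All are still removing valence electrons, so compare the +1 ions as you would atoms: IE_2 generally rises across a period (higher Z_eff) and falls down a group (larger shell), subject to the usual subshell exceptions.
Valence configurations: Cl⁺ [Ne]3s²3p⁴, O⁺ [He]2s²2p³, Al⁺ [Ne]3s².
The numbers (kJ/mol): Cl 2298, O 3388, Al 1817.
Putting it together, IE_2: Al < Cl < O.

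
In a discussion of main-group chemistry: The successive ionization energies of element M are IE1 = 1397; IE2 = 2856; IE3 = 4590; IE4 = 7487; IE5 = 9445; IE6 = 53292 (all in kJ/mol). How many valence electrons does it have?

5

Look for the largest jump between consecutive ionization energies: IE6/IE5 ≈ 5.6, far larger than any earlier ratio.
That jump marks the point where a core electron is being removed. So the atom has 5 valence electrons.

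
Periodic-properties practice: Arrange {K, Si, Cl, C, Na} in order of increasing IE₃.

Si, Cl, K, C, Na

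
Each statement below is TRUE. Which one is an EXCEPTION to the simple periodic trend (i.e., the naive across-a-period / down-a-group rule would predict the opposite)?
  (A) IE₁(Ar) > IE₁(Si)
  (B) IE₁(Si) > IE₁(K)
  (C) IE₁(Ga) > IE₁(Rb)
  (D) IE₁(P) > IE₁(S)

(D)

The general trend: IE₁ increases across a period and decreases down a group.
(A) Ar (period 3, group 18) vs Si (period 3, group 14): the stated order agrees with the simple trend.
(B) Si (period 3, group 14) vs K (period 4, group 1): the stated order agrees with the simple trend.
(C) Ga (period 4, group 13) vs Rb (period 5, group 1): the stated order agrees with the simple trend.
(D) P (period 3, group 15) vs S (period 3, group 16): the stated order contradicts the simple trend.
The exception is (D): S (3p⁴) ionizes more easily than half-filled P (3p³) because the paired 3p electron in S is pushed out by e⁻–e⁻ repulsion.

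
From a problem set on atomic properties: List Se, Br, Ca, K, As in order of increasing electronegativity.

K < Ca < As < Se < Br

Smaller atoms with higher effective nuclear charge are more electronegative.
All lie in period 4, so electronegativity increases left to right.
So from lowest to highest: K < Ca < As < Se < Br.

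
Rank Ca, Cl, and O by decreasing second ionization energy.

IE_2 is the cost of taking one more electron from the +1 cation: Ca⁺ still has 1 valence electron; Cl⁺ still has 6 valence electrons; O⁺ still has 5 valence electrons.
All are still removing valence electrons, so compare the +1 ions as you would atoms: IE_2 generally rises across a period (higher Z_eff) and falls down a group (larger shell), subject to the usual subshell exceptions.
Valence configurations: Ca⁺ [Ar]4s¹, Cl⁺ [Ne]3s²3p⁴, O⁺ [He]2s²2p³.
Tabulated IE_2 (kJ/mol): Ca 1145, Cl 2298, O 3388.
Overall IE_2 order: Ca < Cl < O.

O > Cl > Ca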